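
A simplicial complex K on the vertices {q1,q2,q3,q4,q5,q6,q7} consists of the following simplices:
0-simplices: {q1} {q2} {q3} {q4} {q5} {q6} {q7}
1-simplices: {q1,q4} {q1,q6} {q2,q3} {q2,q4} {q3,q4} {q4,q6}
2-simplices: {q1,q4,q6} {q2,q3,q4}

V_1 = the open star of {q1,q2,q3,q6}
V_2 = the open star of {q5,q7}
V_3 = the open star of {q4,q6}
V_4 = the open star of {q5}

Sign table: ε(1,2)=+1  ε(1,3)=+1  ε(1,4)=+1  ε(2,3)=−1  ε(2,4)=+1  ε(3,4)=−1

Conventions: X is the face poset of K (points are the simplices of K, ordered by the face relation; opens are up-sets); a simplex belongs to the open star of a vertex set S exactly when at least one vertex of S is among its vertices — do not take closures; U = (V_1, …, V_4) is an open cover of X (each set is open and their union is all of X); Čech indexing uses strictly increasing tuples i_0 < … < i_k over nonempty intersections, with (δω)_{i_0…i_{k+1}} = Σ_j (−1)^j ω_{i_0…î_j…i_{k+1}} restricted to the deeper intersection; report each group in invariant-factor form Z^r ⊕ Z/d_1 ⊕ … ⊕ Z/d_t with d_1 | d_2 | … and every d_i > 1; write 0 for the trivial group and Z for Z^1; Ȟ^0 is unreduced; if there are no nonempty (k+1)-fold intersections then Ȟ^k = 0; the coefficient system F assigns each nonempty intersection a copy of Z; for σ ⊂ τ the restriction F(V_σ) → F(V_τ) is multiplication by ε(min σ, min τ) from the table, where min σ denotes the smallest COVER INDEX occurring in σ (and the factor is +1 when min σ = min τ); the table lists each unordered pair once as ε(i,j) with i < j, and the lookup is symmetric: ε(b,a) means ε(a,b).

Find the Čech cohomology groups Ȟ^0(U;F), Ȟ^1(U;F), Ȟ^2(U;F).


Ȟ^0 = Z^2, Ȟ^1 = 0, Ȟ^2 = 0

nerve simplices:
  V1={{q1},{q2},{q3},{q6},{q1,q4},{q1,q6},{q2,q3},{q2,q4},{q3,q4},{q4,q6},{q1,q4,q6},{q2,q3,q4}} V2={{q5},{q7}} V3={{q4},{q6},{q1,q4},{q1,q6},{q2,q4},{q3,q4},{q4,q6},{q1,q4,q6},{q2,q3,q4}} V4={{q5}}
  V13={{q6},{q1,q4},{q1,q6},{q2,q4},{q3,q4},{q4,q6},{q1,q4,q6},{q2,q3,q4}} V24={{q5}}
C dims 4,2; δ0: rk 2, SNF 1^2
degree 0: 4−2−0 = 2 → Ȟ^0 ≅ Z^2
degree 1: 2−0−2 = 0 → Ȟ^1 ≅ 0
degree 2: 0−0−0 = 0 → Ȟ^2 ≅ 0


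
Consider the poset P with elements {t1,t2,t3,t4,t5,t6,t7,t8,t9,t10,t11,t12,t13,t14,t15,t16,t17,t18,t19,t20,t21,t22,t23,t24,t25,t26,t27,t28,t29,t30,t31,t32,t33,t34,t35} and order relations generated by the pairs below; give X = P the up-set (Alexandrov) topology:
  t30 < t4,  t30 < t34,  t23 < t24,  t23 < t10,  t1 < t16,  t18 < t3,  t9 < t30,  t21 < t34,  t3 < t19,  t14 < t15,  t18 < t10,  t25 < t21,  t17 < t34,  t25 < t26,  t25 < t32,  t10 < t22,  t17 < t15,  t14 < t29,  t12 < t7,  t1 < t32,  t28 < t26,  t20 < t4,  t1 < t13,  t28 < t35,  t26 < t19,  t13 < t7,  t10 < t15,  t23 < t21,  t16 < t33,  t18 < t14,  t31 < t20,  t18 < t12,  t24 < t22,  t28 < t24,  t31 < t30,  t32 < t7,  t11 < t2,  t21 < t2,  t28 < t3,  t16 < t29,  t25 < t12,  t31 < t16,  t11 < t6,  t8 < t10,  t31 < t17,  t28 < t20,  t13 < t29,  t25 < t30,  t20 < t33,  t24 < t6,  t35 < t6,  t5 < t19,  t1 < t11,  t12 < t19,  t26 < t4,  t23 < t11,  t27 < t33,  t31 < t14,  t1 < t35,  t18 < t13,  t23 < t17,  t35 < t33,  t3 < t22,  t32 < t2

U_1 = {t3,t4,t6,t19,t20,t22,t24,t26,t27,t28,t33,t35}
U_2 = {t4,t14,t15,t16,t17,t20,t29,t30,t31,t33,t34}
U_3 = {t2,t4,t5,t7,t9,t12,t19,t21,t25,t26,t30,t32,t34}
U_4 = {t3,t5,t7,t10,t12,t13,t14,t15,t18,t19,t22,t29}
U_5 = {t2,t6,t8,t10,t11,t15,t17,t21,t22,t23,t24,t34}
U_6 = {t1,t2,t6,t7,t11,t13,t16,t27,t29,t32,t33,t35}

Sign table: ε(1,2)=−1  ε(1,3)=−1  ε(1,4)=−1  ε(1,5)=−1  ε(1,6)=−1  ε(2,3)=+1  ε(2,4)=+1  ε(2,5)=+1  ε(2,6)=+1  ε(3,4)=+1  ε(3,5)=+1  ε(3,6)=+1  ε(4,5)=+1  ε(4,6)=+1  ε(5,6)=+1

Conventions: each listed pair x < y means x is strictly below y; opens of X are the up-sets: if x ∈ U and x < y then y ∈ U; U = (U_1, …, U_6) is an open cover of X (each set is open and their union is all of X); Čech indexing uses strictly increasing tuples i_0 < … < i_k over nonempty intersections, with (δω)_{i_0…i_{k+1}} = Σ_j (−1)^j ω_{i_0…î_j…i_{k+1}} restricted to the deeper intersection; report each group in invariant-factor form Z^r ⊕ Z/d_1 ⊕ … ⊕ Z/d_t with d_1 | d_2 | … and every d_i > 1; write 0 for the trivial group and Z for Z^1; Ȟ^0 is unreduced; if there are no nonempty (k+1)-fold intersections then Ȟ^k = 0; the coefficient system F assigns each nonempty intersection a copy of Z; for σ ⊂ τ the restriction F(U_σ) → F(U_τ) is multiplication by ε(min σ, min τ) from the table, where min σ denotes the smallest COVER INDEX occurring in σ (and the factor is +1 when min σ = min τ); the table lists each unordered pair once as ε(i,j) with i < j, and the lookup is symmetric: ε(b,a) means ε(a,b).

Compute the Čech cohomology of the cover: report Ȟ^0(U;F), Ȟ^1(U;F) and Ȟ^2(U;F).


intersection data:
  U12={t4,t20,t33} U13={t4,t19,t26} U14={t3,t19,t22} U15={t6,t22,t24} U16={t6,t27,t33,t35} U23={t4,t30,t34} U24={t14,t15,t29} U25={t15,t17,t34} U26={t16,t29,t33} U34={t5,t7,t12,t19} U35={t2,t21,t34} U36={t2,t7,t32} U45={t10,t15,t22} U46={t7,t13,t29} U56={t2,t6,t11}
  U123={t4} U126={t33} U134={t19} U145={t22} U156={t6} U235={t34} U245={t15} U246={t29} U346={t7} U356={t2}
C dims 6,15,10; δ0: rk 5, SNF 1^5; δ1: rk 10, SNF 1^9·2
Ȟ^0 = (6 − 5) − 0 = 1, so Ȟ^0 ≅ Z
Ȟ^1 = (15 − 10) − 5 = 0, so Ȟ^1 ≅ 0
Ȟ^2 = (10 − 0) − 10 = 0 plus torsion [2], so Ȟ^2 ≅ Z/2

Ȟ^0 = Z, Ȟ^1 = 0, Ȟ^2 = Z/2


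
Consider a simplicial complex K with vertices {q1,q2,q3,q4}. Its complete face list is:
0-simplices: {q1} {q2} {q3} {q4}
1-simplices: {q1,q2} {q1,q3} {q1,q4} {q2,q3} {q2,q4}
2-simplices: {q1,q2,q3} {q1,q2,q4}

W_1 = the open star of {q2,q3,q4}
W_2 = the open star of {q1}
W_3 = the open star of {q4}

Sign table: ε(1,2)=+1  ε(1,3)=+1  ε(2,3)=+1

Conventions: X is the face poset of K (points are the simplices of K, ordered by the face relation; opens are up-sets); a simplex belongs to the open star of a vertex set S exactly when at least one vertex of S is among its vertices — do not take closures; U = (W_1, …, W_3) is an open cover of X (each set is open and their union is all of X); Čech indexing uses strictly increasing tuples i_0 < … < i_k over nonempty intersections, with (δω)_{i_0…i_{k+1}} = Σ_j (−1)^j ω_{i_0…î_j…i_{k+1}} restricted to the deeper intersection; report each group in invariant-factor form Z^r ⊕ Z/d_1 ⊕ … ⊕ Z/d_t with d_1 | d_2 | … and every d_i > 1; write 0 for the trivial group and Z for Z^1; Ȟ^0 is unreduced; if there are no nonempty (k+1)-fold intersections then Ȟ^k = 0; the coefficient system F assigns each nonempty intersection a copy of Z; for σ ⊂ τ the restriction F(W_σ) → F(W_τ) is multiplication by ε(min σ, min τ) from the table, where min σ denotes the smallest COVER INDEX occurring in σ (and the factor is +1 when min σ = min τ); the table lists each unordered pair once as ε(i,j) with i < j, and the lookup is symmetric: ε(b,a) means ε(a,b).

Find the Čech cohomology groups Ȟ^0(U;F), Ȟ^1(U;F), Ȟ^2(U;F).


cover nerve:
  W1={{q2},{q3},{q4},{q1,q2},{q1,q3},{q1,q4},{q2,q3},{q2,q4},{q1,q2,q3},{q1,q2,q4}} W2={{q1},{q1,q2},{q1,q3},{q1,q4},{q1,q2,q3},{q1,q2,q4}} W3={{q4},{q1,q4},{q2,q4},{q1,q2,q4}}
  W12={{q1,q2},{q1,q3},{q1,q4},{q1,q2,q3},{q1,q2,q4}} W13={{q4},{q1,q4},{q2,q4},{q1,q2,q4}} W23={{q1,q4},{q1,q2,q4}}
  W123={{q1,q4},{q1,q2,q4}}
C dims 3,3,1; δ0: rk 2, SNF 1^2; δ1: rk 1, SNF 1^1
Ȟ^0: (3−2)−0=1 ⇒ Z
Ȟ^1: (3−1)−2=0 ⇒ 0
Ȟ^2: (1−0)−1=0 ⇒ 0

Ȟ^0(U;F) ≅ Z; Ȟ^1(U;F) ≅ 0; Ȟ^2(U;F) ≅ 0


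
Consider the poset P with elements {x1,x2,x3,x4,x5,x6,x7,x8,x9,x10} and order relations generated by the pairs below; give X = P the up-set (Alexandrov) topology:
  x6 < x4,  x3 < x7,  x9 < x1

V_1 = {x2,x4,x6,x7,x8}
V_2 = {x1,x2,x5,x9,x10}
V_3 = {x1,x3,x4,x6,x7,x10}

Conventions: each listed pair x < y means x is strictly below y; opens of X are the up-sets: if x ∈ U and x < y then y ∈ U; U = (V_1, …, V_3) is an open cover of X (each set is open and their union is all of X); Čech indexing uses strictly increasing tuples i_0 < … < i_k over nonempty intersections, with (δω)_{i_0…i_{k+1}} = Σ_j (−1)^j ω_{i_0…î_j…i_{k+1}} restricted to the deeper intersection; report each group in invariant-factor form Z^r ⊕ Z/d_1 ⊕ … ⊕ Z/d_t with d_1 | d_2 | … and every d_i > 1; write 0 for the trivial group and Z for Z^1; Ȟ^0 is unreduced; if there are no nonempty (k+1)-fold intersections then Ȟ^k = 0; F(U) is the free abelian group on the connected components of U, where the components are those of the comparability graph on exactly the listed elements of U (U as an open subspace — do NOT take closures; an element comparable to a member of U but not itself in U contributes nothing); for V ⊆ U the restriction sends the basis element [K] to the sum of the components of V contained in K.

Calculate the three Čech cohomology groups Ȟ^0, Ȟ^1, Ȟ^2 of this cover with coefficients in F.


intersection data:
  V12={x2} V13={x4,x6,x7} V23={x1,x10}
components per intersection:
  V1: {x2} {x4,x6} {x7} {x8}
  V2: {x1,x9} {x2} {x5} {x10}
  V3: {x1} {x3,x7} {x4,x6} {x10}
  V12: {x2}
  V13: {x4,x6} {x7}
  V23: {x1} {x10}
C dims 12,5; δ0: rk 5, SNF 1^5
Ȟ^0 = (12 − 5) − 0 = 7, so Ȟ^0 ≅ Z^7
Ȟ^1 = (5 − 0) − 5 = 0, so Ȟ^1 ≅ 0
Ȟ^2 = (0 − 0) − 0 = 0, so Ȟ^2 ≅ 0

Ȟ^0 = Z^7, Ȟ^1 = 0 and Ȟ^2 = 0


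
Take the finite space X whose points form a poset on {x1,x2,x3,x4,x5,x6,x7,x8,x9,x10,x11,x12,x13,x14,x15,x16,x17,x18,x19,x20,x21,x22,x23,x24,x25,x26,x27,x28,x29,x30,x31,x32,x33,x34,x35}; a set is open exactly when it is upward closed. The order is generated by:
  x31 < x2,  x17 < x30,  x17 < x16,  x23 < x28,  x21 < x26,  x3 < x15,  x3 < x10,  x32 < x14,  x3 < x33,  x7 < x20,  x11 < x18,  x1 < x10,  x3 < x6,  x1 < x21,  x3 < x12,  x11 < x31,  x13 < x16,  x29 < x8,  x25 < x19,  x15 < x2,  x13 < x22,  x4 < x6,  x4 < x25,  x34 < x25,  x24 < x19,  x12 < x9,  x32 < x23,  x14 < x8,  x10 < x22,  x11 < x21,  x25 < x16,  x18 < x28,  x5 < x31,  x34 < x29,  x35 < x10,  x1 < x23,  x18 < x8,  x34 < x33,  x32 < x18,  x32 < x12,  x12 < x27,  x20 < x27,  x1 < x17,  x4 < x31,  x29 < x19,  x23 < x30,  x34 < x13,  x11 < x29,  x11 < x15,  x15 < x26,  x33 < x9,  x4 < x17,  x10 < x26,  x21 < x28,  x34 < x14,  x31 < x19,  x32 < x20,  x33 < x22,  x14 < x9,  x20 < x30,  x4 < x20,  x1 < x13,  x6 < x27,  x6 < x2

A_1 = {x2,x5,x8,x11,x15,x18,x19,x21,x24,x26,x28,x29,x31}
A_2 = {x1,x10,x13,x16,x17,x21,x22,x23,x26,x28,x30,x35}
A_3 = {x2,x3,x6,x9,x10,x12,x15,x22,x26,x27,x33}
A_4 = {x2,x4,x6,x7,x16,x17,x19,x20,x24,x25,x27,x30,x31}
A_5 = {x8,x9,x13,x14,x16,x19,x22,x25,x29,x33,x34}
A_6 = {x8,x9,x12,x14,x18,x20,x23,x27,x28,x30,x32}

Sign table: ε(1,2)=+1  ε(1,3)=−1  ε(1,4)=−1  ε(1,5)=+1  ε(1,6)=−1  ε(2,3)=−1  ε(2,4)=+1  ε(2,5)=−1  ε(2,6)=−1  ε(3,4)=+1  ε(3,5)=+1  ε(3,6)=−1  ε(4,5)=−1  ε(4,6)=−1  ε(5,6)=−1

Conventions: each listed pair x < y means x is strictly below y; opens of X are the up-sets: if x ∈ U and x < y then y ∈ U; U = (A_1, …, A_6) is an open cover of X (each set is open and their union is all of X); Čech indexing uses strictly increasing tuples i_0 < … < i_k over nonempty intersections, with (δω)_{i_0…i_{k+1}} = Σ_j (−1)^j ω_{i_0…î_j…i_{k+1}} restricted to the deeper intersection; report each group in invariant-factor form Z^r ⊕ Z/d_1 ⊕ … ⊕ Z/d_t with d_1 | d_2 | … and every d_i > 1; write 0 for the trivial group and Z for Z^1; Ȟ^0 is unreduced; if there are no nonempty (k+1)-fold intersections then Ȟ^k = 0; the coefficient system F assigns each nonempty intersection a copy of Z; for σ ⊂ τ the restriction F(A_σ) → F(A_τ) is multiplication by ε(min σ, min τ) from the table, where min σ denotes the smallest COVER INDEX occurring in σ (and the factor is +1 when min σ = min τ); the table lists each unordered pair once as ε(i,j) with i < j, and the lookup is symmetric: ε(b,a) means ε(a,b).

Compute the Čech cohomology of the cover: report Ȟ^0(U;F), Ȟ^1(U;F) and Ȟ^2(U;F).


Ȟ^0(U;F) ≅ 0,  Ȟ^1(U;F) ≅ Z/2,  Ȟ^2(U;F) ≅ Z

nonempty overlaps:
  A12={x21,x26,x28} A13={x2,x15,x26} A14={x2,x19,x24,x31} A15={x8,x19,x29} A16={x8,x18,x28} A23={x10,x22,x26} A24={x16,x17,x30} A25={x13,x16,x22} A26={x23,x28,x30} A34={x2,x6,x27} A35={x9,x22,x33} A36={x9,x12,x27} A45={x16,x19,x25} A46={x20,x27,x30} A56={x8,x9,x14}
  A123={x26} A126={x28} A134={x2} A145={x19} A156={x8} A235={x22} A245={x16} A246={x30} A346={x27} A356={x9}
C dims 6,15,10; δ0: rk 6, SNF 1^5·2; δ1: rk 9, SNF 1^9
degree 0: 6−6−0 = 0 → Ȟ^0 ≅ 0
degree 1: 15−9−6 = 0 plus torsion [2] → Ȟ^1 ≅ Z/2
degree 2: 10−0−9 = 1 → Ȟ^2 ≅ Z


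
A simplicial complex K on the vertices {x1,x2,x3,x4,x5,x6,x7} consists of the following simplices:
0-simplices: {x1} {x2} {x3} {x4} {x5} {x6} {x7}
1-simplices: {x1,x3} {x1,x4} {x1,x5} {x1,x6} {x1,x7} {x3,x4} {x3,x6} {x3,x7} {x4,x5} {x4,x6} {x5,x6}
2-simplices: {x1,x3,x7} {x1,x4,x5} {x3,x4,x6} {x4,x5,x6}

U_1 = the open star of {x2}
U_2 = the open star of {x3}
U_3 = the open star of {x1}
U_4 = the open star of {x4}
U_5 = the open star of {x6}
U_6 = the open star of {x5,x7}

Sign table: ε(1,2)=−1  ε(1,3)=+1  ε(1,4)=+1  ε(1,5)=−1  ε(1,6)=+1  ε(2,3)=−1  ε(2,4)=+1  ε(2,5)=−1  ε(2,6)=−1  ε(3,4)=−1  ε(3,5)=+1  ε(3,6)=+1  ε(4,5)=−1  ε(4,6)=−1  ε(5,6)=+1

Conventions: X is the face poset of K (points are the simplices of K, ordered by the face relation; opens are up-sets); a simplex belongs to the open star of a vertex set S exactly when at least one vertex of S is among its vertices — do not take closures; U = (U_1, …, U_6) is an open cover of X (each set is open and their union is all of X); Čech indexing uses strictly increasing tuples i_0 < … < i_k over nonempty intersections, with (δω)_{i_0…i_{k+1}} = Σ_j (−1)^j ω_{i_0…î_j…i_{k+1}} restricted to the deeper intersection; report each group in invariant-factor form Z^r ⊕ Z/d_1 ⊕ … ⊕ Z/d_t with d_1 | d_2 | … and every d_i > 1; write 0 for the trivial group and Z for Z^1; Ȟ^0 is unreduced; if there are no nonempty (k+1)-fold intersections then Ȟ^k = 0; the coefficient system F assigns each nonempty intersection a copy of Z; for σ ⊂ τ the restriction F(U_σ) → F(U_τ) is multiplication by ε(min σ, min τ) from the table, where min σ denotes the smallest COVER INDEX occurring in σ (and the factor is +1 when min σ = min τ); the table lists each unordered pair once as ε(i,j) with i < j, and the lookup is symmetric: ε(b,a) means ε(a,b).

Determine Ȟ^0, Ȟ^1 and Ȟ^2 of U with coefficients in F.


nerve of the cover:
  U1={{x2}} U2={{x3},{x1,x3},{x3,x4},{x3,x6},{x3,x7},{x1,x3,x7},{x3,x4,x6}} U3={{x1},{x1,x3},{x1,x4},{x1,x5},{x1,x6},{x1,x7},{x1,x3,x7},{x1,x4,x5}} U4={{x4},{x1,x4},{x3,x4},{x4,x5},{x4,x6},{x1,x4,x5},{x3,x4,x6},{x4,x5,x6}} U5={{x6},{x1,x6},{x3,x6},{x4,x6},{x5,x6},{x3,x4,x6},{x4,x5,x6}} U6={{x5},{x7},{x1,x5},{x1,x7},{x3,x7},{x4,x5},{x5,x6},{x1,x3,x7},{x1,x4,x5},{x4,x5,x6}}
  U23={{x1,x3},{x1,x3,x7}} U24={{x3,x4},{x3,x4,x6}} U25={{x3,x6},{x3,x4,x6}} U26={{x3,x7},{x1,x3,x7}} U34={{x1,x4},{x1,x4,x5}} U35={{x1,x6}} U36={{x1,x5},{x1,x7},{x1,x3,x7},{x1,x4,x5}} U45={{x4,x6},{x3,x4,x6},{x4,x5,x6}} U46={{x4,x5},{x1,x4,x5},{x4,x5,x6}} U56={{x5,x6},{x4,x5,x6}}
  U236={{x1,x3,x7}} U245={{x3,x4,x6}} U346={{x1,x4,x5}} U456={{x4,x5,x6}}
C dims 6,10,4; δ0: rk 4, SNF 1^4; δ1: rk 4, SNF 1^4
Ȟ^0 = (6 − 4) − 0 = 2, so Ȟ^0 ≅ Z^2
Ȟ^1 = (10 − 4) − 4 = 2, so Ȟ^1 ≅ Z^2
Ȟ^2 = (4 − 0) − 4 = 0, so Ȟ^2 ≅ 0

Ȟ^0 ≅ Z^2,  Ȟ^1 ≅ Z^2,  Ȟ^2 ≅ 0


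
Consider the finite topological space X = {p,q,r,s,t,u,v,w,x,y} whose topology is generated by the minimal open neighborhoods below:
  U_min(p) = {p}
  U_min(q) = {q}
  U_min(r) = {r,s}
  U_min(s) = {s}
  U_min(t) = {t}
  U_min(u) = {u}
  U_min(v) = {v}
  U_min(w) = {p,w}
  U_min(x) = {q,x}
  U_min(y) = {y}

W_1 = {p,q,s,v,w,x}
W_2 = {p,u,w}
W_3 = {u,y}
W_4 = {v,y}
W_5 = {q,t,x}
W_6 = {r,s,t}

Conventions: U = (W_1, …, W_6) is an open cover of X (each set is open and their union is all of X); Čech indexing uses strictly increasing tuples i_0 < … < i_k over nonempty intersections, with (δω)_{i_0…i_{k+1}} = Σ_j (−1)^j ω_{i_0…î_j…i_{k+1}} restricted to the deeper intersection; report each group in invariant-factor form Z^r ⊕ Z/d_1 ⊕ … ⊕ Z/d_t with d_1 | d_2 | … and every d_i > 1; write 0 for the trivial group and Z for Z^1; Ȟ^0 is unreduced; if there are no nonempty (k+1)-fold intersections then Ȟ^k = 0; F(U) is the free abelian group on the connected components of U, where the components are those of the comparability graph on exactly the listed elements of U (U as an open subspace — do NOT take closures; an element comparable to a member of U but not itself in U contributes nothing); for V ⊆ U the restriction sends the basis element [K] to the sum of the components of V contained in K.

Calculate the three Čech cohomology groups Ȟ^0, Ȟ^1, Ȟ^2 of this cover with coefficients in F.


Ȟ^0 ≅ Z^7, Ȟ^1 ≅ 0 and Ȟ^2 ≅ 0

nonempty intersections:
  W12={p,w} W14={v} W15={q,x} W16={s} W23={u} W34={y} W56={t}
components per intersection:
  W1: {p,w} {q,x} {s} {v}
  W2: {p,w} {u}
  W3: {u} {y}
  W4: {v} {y}
  W5: {q,x} {t}
  W6: {r,s} {t}
  W12: {p,w}
  W14: {v}
  W15: {q,x}
  W16: {s}
  W23: {u}
  W34: {y}
  W56: {t}
C dims 14,7; δ0: rk 7, SNF 1^7
Ȟ^0: (14−7)−0=7 ⇒ Z^7
Ȟ^1: (7−0)−7=0 ⇒ 0
Ȟ^2: (0−0)−0=0 ⇒ 0


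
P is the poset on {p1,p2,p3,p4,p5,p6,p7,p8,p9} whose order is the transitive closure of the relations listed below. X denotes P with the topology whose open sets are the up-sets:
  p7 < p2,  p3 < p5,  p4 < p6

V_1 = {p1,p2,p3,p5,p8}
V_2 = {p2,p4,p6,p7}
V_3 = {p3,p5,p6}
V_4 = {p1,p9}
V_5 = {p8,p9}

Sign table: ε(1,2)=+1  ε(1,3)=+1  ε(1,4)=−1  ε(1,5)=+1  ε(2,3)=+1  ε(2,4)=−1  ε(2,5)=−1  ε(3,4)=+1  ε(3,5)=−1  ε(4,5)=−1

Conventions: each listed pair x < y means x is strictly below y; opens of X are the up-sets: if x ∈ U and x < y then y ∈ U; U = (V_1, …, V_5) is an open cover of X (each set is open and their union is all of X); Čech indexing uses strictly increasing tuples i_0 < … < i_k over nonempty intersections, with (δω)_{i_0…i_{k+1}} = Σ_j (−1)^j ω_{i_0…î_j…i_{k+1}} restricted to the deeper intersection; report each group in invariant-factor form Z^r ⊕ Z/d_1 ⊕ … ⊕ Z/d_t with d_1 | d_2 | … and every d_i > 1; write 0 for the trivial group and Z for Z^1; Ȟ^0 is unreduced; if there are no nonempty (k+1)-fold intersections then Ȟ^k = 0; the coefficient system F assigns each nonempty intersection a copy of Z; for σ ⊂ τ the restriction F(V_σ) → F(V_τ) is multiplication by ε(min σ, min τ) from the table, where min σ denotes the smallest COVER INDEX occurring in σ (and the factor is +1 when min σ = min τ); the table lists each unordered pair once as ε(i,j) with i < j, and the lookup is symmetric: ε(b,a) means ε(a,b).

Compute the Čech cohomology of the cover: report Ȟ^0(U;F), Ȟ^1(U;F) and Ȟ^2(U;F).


Ȟ^0(U;F) ≅ Z; Ȟ^1(U;F) ≅ Z^2; Ȟ^2(U;F) ≅ 0

nerve simplices:
  V12={p2} V13={p3,p5} V14={p1} V15={p8} V23={p6} V45={p9}
C dims 5,6; δ0: rk 4, SNF 1^4
degree 0: 5−4−0 = 1 → Ȟ^0 ≅ Z
degree 1: 6−0−4 = 2 → Ȟ^1 ≅ Z^2
degree 2: 0−0−0 = 0 → Ȟ^2 ≅ 0


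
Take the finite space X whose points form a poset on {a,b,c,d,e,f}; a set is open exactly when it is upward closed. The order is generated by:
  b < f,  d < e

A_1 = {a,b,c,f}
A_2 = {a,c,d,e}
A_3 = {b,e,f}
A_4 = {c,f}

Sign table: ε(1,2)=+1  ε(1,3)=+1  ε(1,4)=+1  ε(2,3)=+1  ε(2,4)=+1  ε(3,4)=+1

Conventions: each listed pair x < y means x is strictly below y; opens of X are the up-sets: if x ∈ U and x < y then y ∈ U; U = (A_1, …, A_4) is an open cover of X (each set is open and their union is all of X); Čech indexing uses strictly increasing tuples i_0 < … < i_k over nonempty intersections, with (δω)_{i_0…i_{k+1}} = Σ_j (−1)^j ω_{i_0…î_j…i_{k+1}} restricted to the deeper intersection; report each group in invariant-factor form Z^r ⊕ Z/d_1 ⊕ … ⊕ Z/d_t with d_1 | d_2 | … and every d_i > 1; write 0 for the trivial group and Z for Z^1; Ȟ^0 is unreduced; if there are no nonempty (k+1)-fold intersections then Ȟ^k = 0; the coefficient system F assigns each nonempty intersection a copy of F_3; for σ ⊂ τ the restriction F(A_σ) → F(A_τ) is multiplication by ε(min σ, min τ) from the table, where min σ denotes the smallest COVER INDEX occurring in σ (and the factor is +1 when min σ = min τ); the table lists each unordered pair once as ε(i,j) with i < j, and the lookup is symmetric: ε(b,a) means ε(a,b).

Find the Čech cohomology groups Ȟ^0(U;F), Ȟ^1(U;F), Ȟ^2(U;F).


nerve simplices:
  A12={a,c} A13={b,f} A14={c,f} A23={e} A24={c} A34={f}
  A124={c} A134={f}
C dims 4,6,2; δ0: rk_F3 3; δ1: rk_F3 2
degree 0: 4−3−0 = 1 → Ȟ^0 ≅ Z/3
degree 1: 6−2−3 = 1 → Ȟ^1 ≅ Z/3
degree 2: 2−0−2 = 0 → Ȟ^2 ≅ 0

Ȟ^0 ≅ Z/3,  Ȟ^1 ≅ Z/3,  Ȟ^2 ≅ 0


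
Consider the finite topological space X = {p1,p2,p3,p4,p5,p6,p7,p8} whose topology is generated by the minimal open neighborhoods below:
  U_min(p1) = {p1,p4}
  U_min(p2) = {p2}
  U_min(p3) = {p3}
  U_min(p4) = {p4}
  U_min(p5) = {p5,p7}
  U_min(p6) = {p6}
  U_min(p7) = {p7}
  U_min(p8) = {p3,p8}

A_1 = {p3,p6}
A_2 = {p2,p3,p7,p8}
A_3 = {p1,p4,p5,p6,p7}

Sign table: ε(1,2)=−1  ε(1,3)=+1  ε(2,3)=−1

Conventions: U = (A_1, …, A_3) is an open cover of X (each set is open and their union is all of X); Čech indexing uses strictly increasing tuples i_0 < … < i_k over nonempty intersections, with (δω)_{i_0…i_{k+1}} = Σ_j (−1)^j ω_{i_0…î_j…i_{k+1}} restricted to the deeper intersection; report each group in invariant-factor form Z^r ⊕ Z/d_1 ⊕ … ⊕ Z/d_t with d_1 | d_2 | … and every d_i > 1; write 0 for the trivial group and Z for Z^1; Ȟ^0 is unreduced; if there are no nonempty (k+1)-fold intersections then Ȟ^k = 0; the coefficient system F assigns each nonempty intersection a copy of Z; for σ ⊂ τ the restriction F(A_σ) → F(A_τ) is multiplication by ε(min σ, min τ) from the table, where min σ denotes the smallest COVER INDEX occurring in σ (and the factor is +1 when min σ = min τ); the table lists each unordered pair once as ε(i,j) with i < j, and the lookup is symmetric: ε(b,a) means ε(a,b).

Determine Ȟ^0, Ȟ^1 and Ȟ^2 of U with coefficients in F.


Ȟ^0(U;F) ≅ Z; Ȟ^1(U;F) ≅ Z; Ȟ^2(U;F) ≅ 0

nonempty overlaps:
  A12={p3} A13={p6} A23={p7}
C dims 3,3; δ0: rk 2, SNF 1^2
degree 0: 3−2−0 = 1 → Ȟ^0 ≅ Z
degree 1: 3−0−2 = 1 → Ȟ^1 ≅ Z
degree 2: 0−0−0 = 0 → Ȟ^2 ≅ 0


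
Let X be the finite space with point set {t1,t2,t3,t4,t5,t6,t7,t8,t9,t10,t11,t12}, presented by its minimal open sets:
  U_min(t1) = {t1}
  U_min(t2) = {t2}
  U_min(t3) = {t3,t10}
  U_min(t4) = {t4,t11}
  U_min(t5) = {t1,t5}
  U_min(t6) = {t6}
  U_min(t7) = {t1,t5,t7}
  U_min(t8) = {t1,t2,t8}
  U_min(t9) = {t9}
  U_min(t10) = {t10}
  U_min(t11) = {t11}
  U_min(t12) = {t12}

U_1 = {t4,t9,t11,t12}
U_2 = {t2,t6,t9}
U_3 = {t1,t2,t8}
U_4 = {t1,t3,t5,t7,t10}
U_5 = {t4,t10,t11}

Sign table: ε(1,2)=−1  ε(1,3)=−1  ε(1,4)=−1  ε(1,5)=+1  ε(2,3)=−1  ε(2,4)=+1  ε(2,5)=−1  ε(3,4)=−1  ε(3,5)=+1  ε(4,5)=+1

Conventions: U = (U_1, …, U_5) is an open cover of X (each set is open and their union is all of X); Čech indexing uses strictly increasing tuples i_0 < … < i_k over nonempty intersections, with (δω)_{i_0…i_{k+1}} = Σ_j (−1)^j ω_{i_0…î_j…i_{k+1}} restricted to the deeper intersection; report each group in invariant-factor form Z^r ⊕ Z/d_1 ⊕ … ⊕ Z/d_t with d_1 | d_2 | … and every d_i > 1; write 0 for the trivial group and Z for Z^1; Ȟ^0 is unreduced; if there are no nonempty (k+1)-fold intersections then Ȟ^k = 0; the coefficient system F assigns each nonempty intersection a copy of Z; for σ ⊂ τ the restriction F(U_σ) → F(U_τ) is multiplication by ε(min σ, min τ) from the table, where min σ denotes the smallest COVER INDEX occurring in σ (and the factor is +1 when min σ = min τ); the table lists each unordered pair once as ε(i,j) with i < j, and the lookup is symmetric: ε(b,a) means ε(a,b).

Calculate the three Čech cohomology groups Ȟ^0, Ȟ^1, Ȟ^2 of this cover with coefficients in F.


nerve of the cover:
  U12={t9} U15={t4,t11} U23={t2} U34={t1} U45={t10}
C dims 5,5; δ0: rk 5, SNF 1^4·2
Ȟ^0 = (5 − 5) − 0 = 0, so Ȟ^0 ≅ 0
Ȟ^1 = (5 − 0) − 5 = 0 plus torsion [2], so Ȟ^1 ≅ Z/2
Ȟ^2 = (0 − 0) − 0 = 0, so Ȟ^2 ≅ 0

Ȟ^0(U;F) ≅ 0, Ȟ^1(U;F) ≅ Z/2, Ȟ^2(U;F) ≅ 0


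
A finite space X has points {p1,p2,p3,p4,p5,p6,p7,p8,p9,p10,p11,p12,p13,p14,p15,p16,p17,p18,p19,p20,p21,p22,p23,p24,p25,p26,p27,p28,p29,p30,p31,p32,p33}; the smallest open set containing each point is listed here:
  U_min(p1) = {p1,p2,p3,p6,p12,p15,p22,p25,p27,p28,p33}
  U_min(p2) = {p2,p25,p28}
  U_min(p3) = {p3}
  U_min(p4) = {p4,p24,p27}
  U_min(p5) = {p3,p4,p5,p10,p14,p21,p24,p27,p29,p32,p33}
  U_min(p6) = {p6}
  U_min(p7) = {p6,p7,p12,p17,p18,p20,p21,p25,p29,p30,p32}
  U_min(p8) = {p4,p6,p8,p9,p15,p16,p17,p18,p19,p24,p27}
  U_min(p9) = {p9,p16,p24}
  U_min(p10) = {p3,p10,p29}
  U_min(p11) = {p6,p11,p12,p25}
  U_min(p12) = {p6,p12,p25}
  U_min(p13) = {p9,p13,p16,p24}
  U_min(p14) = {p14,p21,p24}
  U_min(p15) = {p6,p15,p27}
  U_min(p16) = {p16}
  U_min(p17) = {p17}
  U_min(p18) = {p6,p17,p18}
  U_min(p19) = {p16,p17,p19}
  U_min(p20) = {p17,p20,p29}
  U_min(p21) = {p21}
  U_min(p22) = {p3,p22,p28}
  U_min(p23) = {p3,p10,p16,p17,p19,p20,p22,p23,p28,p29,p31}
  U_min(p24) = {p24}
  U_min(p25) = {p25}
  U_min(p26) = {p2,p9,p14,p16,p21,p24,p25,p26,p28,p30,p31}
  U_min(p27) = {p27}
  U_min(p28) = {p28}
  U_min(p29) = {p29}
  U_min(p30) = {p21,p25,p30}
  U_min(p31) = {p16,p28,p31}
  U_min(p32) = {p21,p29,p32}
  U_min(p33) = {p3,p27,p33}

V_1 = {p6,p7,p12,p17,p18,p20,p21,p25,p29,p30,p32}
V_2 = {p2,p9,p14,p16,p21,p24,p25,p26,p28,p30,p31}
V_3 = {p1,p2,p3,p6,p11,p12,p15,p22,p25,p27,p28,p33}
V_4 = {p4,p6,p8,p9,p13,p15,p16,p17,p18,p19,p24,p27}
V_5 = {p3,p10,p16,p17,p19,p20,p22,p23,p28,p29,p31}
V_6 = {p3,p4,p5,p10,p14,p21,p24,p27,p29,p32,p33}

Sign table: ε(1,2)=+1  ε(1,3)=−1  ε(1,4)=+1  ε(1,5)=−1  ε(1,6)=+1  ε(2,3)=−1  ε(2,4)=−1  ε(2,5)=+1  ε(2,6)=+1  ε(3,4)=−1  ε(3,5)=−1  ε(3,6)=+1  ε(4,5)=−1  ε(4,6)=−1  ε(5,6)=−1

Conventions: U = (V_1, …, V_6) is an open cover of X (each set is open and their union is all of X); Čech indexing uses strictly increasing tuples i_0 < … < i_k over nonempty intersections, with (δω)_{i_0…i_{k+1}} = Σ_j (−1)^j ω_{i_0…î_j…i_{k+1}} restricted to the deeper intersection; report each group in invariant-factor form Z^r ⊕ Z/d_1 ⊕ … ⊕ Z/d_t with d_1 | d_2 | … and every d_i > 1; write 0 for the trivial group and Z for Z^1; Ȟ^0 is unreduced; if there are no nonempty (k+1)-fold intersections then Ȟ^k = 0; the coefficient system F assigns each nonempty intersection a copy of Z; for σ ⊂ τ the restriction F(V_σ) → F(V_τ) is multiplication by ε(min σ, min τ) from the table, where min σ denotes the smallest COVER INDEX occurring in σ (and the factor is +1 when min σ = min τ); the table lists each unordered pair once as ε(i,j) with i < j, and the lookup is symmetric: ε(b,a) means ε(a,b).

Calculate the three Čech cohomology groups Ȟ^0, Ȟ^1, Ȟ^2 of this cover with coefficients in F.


nonempty overlaps:
  V12={p21,p25,p30} V13={p6,p12,p25} V14={p6,p17,p18} V15={p17,p20,p29} V16={p21,p29,p32} V23={p2,p25,p28} V24={p9,p16,p24} V25={p16,p28,p31} V26={p14,p21,p24} V34={p6,p15,p27} V35={p3,p22,p28} V36={p3,p27,p33} V45={p16,p17,p19} V46={p4,p24,p27} V56={p3,p10,p29}
  V123={p25} V126={p21} V134={p6} V145={p17} V156={p29} V235={p28} V245={p16} V246={p24} V346={p27} V356={p3}
C dims 6,15,10; δ0: rk 6, SNF 1^5·2; δ1: rk 9, SNF 1^9
degree 0: 6−6−0 = 0 → Ȟ^0 ≅ 0
degree 1: 15−9−6 = 0 plus torsion [2] → Ȟ^1 ≅ Z/2
degree 2: 10−0−9 = 1 → Ȟ^2 ≅ Z

Ȟ^0(U;F) ≅ 0; Ȟ^1(U;F) ≅ Z/2; Ȟ^2(U;F) ≅ Z


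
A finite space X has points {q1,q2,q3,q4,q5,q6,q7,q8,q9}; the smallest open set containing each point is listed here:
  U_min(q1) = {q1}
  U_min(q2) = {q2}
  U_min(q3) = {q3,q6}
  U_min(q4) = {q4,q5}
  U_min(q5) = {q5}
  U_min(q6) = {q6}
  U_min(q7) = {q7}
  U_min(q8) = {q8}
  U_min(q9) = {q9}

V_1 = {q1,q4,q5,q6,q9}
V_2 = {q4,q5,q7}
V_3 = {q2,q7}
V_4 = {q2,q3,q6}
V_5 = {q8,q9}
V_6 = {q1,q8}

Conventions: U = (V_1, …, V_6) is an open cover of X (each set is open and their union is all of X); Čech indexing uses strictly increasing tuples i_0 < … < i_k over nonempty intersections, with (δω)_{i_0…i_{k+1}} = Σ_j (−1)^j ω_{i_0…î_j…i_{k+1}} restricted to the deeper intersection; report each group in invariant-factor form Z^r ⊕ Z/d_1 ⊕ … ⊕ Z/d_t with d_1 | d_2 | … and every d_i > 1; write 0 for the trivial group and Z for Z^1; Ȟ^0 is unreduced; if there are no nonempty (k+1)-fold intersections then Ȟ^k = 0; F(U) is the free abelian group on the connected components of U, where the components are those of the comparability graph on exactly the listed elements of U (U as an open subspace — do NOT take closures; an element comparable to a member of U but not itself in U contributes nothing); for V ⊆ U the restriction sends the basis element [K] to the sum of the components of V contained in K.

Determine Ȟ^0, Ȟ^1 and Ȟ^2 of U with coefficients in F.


Ȟ^0 ≅ Z^7, Ȟ^1 ≅ 0, Ȟ^2 ≅ 0

nerve of the cover:
  V12={q4,q5} V14={q6} V15={q9} V16={q1} V23={q7} V34={q2} V56={q8}
components per intersection:
  V1: {q1} {q4,q5} {q6} {q9}
  V2: {q4,q5} {q7}
  V3: {q2} {q7}
  V4: {q2} {q3,q6}
  V5: {q8} {q9}
  V6: {q1} {q8}
  V12: {q4,q5}
  V14: {q6}
  V15: {q9}
  V16: {q1}
  V23: {q7}
  V34: {q2}
  V56: {q8}
C dims 14,7; δ0: rk 7, SNF 1^7
Ȟ^0 = (14 − 7) − 0 = 7, so Ȟ^0 ≅ Z^7
Ȟ^1 = (7 − 0) − 7 = 0, so Ȟ^1 ≅ 0
Ȟ^2 = (0 − 0) − 0 = 0, so Ȟ^2 ≅ 0


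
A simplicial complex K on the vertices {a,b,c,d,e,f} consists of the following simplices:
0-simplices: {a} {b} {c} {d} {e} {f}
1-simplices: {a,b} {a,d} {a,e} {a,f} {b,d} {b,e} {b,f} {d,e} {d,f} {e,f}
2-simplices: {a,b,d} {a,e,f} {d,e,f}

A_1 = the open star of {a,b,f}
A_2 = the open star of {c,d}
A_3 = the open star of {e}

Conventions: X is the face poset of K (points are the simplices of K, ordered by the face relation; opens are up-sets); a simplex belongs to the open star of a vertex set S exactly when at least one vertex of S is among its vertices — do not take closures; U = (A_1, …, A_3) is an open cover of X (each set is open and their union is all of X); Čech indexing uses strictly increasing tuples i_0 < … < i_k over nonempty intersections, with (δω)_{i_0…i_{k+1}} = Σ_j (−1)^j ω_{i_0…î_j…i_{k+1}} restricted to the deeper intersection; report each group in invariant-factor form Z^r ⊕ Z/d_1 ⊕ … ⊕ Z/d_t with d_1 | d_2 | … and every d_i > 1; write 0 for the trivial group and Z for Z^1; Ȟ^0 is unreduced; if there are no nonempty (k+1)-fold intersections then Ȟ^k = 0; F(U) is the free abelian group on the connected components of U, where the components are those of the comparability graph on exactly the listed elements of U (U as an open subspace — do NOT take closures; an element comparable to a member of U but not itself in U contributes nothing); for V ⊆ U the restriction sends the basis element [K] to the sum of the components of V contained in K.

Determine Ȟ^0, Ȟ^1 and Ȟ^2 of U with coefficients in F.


cover nerve:
  A1={{a},{b},{f},{a,b},{a,d},{a,e},{a,f},{b,d},{b,e},{b,f},{d,f},{e,f},{a,b,d},{a,e,f},{d,e,f}} A2={{c},{d},{a,d},{b,d},{d,e},{d,f},{a,b,d},{d,e,f}} A3={{e},{a,e},{b,e},{d,e},{e,f},{a,e,f},{d,e,f}}
  A12={{a,d},{b,d},{d,f},{a,b,d},{d,e,f}} A13={{a,e},{b,e},{e,f},{a,e,f},{d,e,f}} A23={{d,e},{d,e,f}}
  A123={{d,e,f}}
components per intersection:
  A1: {{a},{b},{f},{a,b},{a,d},{a,e},{a,f},{b,d},{b,e},{b,f},{d,f},{e,f},{a,b,d},{a,e,f},{d,e,f}}
  A2: {{c}} {{d},{a,d},{b,d},{d,e},{d,f},{a,b,d},{d,e,f}}
  A3: {{e},{a,e},{b,e},{d,e},{e,f},{a,e,f},{d,e,f}}
  A12: {{a,d},{b,d},{a,b,d}} {{d,f},{d,e,f}}
  A13: {{a,e},{e,f},{a,e,f},{d,e,f}} {{b,e}}
  A23: {{d,e},{d,e,f}}
  A123: {{d,e,f}}
C dims 4,5,1; δ0: rk 2, SNF 1^2; δ1: rk 1, SNF 1^1
Ȟ^0: (4−2)−0=2 ⇒ Z^2
Ȟ^1: (5−1)−2=2 ⇒ Z^2
Ȟ^2: (1−0)−1=0 ⇒ 0

Ȟ^0 = Z^2, Ȟ^1 = Z^2 and Ȟ^2 = 0


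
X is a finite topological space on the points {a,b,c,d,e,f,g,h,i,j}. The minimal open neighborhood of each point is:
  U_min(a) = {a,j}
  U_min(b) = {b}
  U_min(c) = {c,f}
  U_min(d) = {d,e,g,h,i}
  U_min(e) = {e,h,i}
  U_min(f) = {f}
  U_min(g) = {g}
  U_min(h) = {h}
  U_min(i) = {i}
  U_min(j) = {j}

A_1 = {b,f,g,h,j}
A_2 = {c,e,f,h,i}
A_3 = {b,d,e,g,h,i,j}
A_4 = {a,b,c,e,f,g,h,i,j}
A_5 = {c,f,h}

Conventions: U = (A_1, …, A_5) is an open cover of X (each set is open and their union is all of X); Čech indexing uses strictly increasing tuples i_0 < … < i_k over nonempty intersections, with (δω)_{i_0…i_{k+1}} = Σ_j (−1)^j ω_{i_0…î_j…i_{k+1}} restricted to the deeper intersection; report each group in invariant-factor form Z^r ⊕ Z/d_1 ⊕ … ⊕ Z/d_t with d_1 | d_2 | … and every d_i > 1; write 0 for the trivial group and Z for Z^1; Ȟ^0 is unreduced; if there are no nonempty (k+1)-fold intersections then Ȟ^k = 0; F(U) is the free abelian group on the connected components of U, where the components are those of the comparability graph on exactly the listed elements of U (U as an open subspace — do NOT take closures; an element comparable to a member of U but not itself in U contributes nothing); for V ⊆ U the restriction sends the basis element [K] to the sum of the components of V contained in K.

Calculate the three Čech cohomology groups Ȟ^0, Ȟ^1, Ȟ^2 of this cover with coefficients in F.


Ȟ^0 = Z^4; Ȟ^1 = 0; Ȟ^2 = 0

nonempty intersections:
  A12={f,h} A13={b,g,h,j} A14={b,f,g,h,j} A15={f,h} A23={e,h,i} A24={c,e,f,h,i} A25={c,f,h} A34={b,e,g,h,i,j} A35={h} A45={c,f,h}
  A123={h} A124={f,h} A125={f,h} A134={b,g,h,j} A135={h} A145={f,h} A234={e,h,i} A235={h} A245={c,f,h} A345={h}
  A1234={h} A1235={h} A1245={f,h} A1345={h} A2345={h}
  A12345={h}
components per intersection:
  A1: {b} {f} {g} {h} {j}
  A2: {c,f} {e,h,i}
  A3: {b} {d,e,g,h,i} {j}
  A4: {a,j} {b} {c,f} {e,h,i} {g}
  A5: {c,f} {h}
  A12: {f} {h}
  A13: {b} {g} {h} {j}
  A14: {b} {f} {g} {h} {j}
  A15: {f} {h}
  A23: {e,h,i}
  A24: {c,f} {e,h,i}
  A25: {c,f} {h}
  A34: {b} {e,h,i} {g} {j}
  A35: {h}
  A45: {c,f} {h}
  A123: {h}
  A124: {f} {h}
  A125: {f} {h}
  A134: {b} {g} {h} {j}
  A135: {h}
  A145: {f} {h}
  A234: {e,h,i}
  A235: {h}
  A245: {c,f} {h}
  A345: {h}
  A1234: {h}
  A1235: {h}
  A1245: {f} {h}
  A1345: {h}
  A2345: {h}
  A12345: {h}
C dims 17,25,17,6; δ0: rk 13, SNF 1^13; δ1: rk 12, SNF 1^12; δ2: rk 5, SNF 1^5
Ȟ^0: (17−13)−0=4 ⇒ Z^4
Ȟ^1: (25−12)−13=0 ⇒ 0
Ȟ^2: (17−5)−12=0 ⇒ 0


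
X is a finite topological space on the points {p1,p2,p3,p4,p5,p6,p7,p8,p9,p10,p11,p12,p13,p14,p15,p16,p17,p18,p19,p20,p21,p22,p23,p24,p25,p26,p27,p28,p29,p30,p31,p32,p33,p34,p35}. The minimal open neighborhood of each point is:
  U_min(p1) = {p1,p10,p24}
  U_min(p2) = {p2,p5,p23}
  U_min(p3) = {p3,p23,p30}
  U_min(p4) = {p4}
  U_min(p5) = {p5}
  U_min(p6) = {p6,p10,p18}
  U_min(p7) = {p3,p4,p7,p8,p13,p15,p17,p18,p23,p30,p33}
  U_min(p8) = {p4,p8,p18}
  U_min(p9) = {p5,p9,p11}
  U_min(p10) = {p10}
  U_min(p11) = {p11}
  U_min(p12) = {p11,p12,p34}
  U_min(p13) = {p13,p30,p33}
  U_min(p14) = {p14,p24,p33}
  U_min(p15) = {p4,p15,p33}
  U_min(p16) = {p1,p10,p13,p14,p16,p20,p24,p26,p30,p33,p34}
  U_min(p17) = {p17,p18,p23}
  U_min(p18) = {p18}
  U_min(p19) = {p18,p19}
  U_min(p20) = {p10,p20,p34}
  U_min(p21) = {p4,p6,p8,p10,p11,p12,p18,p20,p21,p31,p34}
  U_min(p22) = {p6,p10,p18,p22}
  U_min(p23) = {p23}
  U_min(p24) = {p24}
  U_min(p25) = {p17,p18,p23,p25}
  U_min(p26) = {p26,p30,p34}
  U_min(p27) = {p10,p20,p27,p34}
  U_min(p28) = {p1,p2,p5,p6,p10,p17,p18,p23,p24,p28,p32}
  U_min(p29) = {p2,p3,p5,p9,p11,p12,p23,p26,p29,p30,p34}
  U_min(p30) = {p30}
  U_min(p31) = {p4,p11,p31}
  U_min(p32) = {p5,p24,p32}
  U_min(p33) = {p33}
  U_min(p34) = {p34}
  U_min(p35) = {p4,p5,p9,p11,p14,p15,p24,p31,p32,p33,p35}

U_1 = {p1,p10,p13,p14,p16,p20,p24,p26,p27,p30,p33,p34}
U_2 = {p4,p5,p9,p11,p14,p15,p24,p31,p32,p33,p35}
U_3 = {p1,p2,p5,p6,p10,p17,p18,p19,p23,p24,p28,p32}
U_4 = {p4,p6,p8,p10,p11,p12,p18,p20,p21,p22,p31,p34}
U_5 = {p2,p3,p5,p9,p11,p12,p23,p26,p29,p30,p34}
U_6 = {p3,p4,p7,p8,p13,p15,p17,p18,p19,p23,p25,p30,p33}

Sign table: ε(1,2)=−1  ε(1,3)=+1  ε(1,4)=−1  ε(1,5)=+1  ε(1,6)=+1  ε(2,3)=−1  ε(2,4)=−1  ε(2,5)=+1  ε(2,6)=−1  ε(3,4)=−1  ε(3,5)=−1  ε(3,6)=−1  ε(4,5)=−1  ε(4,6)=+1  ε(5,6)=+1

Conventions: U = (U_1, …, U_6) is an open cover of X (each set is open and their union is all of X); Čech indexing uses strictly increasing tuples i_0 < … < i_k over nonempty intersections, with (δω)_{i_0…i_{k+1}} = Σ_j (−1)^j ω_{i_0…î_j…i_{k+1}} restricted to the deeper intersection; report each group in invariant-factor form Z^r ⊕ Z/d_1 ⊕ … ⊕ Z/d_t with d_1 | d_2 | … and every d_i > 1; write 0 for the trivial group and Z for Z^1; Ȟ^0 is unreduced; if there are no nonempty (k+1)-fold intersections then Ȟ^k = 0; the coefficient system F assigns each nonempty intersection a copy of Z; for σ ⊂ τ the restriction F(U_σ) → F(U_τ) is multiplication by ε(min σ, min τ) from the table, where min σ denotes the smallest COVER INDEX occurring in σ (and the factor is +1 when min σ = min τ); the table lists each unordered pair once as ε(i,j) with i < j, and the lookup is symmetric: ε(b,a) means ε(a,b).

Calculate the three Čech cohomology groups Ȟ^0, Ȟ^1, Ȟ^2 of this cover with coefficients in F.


nonempty intersections:
  U12={p14,p24,p33} U13={p1,p10,p24} U14={p10,p20,p34} U15={p26,p30,p34} U16={p13,p30,p33} U23={p5,p24,p32} U24={p4,p11,p31} U25={p5,p9,p11} U26={p4,p15,p33} U34={p6,p10,p18} U35={p2,p5,p23} U36={p17,p18,p19,p23} U45={p11,p12,p34} U46={p4,p8,p18} U56={p3,p23,p30}
  U123={p24} U126={p33} U134={p10} U145={p34} U156={p30} U235={p5} U245={p11} U246={p4} U346={p18} U356={p23}
C dims 6,15,10; δ0: rk 6, SNF 1^5·2; δ1: rk 9, SNF 1^9
Ȟ^0: (6−6)−0=0 ⇒ 0
Ȟ^1: (15−9)−6=0 plus torsion [2] ⇒ Z/2
Ȟ^2: (10−0)−9=1 ⇒ Z

Ȟ^0(U;F) ≅ 0, Ȟ^1(U;F) ≅ Z/2 and Ȟ^2(U;F) ≅ Z


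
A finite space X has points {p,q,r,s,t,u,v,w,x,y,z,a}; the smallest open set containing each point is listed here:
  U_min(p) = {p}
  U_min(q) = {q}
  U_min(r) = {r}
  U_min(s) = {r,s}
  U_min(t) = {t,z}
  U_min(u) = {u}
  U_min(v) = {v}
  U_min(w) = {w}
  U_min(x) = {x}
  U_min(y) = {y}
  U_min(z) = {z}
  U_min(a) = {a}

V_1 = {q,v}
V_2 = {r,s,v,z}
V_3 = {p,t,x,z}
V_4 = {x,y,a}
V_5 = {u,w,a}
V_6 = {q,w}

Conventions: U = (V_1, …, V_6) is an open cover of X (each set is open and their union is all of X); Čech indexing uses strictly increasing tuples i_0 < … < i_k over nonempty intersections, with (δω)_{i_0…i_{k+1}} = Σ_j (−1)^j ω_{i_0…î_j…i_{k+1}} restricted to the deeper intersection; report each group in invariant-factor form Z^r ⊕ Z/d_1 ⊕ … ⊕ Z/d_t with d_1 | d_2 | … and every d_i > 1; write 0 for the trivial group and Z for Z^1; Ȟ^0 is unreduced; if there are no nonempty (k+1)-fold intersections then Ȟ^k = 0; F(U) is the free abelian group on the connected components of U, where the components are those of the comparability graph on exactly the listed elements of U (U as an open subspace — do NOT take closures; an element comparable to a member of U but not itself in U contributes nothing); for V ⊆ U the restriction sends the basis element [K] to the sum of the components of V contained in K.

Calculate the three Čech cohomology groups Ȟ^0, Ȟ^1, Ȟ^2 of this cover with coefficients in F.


Ȟ^0(U;F) ≅ Z^10, Ȟ^1(U;F) ≅ 0 and Ȟ^2(U;F) ≅ 0

nonempty intersections:
  V12={v} V16={q} V23={z} V34={x} V45={a} V56={w}
components per intersection:
  V1: {q} {v}
  V2: {r,s} {v} {z}
  V3: {p} {t,z} {x}
  V4: {x} {y} {a}
  V5: {u} {w} {a}
  V6: {q} {w}
  V12: {v}
  V16: {q}
  V23: {z}
  V34: {x}
  V45: {a}
  V56: {w}
C dims 16,6; δ0: rk 6, SNF 1^6
Ȟ^0: (16−6)−0=10 ⇒ Z^10
Ȟ^1: (6−0)−6=0 ⇒ 0
Ȟ^2: (0−0)−0=0 ⇒ 0
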